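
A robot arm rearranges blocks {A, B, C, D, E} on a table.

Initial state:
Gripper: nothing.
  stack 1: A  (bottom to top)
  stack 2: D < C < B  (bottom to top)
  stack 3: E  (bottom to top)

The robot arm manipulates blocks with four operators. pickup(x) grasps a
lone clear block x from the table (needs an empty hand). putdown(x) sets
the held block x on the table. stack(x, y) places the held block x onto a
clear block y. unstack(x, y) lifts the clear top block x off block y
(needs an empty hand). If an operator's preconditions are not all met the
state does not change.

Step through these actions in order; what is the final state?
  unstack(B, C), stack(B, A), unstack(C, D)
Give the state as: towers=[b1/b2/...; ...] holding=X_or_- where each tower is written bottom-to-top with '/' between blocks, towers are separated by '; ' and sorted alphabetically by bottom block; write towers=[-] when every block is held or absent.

towers=[A/B; D; E] holding=C

step 1 (unstack(B, C)): towers=[A; D/C; E] holding=B
step 2 (stack(B, A)): towers=[A/B; D/C; E] holding=-
step 3 (unstack(C, D)): towers=[A/B; D; E] holding=C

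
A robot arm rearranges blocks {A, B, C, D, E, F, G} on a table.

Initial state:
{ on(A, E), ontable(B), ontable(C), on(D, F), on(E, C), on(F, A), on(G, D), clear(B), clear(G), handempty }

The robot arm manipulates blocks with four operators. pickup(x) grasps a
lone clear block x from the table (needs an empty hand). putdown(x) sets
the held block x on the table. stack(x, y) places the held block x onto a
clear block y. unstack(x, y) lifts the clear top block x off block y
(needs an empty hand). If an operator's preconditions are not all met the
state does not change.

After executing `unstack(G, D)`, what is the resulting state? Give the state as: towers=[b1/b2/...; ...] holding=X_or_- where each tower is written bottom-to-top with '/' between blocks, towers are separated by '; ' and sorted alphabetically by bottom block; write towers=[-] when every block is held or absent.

towers=[B; C/E/A/F/D] holding=G

before: towers=[B; C/E/A/F/D/G] holding=-
pre[unstack(G, D)]: on(G,D) ✓, clear(G) ✓, handempty ✓
all met → apply unstack(G, D)
after:  towers=[B; C/E/A/F/D] holding=G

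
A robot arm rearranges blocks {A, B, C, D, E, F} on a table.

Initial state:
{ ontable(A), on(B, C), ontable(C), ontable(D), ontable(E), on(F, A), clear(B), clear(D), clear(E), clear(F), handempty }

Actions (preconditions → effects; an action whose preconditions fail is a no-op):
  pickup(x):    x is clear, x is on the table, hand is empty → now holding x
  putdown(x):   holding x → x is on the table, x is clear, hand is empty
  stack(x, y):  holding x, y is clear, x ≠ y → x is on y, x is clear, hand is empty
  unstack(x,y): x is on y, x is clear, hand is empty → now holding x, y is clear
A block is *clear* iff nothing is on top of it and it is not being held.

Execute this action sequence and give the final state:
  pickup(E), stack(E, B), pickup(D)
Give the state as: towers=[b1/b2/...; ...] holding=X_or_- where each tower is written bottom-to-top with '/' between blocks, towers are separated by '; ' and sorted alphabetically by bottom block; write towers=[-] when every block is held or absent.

towers=[A/F; C/B/E] holding=D

step 1 (pickup(E)): towers=[A/F; C/B; D] holding=E
step 2 (stack(E, B)): towers=[A/F; C/B/E; D] holding=-
step 3 (pickup(D)): towers=[A/F; C/B/E] holding=D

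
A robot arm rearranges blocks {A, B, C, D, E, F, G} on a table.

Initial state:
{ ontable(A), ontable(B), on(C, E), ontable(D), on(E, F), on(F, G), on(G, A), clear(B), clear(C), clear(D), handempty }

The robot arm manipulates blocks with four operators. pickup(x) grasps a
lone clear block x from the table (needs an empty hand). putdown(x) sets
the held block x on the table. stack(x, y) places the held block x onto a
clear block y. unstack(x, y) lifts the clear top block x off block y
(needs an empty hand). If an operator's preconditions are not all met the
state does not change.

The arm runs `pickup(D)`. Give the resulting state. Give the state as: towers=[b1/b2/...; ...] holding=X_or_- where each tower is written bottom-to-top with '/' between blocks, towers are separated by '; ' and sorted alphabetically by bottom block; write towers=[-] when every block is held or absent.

before: towers=[A/G/F/E/C; B; D] holding=-
pre[pickup(D)]: clear(D) yes, ontable(D) yes, handempty yes
all met → apply pickup(D)
after:  towers=[A/G/F/E/C; B] holding=D

towers=[A/G/F/E/C; B] holding=D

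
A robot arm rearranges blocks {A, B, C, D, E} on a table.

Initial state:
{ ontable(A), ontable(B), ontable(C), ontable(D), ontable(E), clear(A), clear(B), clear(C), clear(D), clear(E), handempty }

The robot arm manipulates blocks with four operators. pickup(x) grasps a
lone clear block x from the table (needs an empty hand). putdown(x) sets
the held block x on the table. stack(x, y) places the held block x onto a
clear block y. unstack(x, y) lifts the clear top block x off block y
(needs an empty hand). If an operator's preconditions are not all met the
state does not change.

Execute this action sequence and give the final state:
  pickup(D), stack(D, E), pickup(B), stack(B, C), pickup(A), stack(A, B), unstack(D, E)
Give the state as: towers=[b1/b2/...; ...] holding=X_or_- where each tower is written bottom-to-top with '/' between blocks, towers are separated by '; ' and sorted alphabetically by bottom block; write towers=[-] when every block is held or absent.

step 1 (pickup(D)): towers=[A; B; C; E] holding=D
step 2 (stack(D, E)): towers=[A; B; C; E/D] holding=-
step 3 (pickup(B)): towers=[A; C; E/D] holding=B
step 4 (stack(B, C)): towers=[A; C/B; E/D] holding=-
step 5 (pickup(A)): towers=[C/B; E/D] holding=A
step 6 (stack(A, B)): towers=[C/B/A; E/D] holding=-
step 7 (unstack(D, E)): towers=[C/B/A; E] holding=D

towers=[C/B/A; E] holding=D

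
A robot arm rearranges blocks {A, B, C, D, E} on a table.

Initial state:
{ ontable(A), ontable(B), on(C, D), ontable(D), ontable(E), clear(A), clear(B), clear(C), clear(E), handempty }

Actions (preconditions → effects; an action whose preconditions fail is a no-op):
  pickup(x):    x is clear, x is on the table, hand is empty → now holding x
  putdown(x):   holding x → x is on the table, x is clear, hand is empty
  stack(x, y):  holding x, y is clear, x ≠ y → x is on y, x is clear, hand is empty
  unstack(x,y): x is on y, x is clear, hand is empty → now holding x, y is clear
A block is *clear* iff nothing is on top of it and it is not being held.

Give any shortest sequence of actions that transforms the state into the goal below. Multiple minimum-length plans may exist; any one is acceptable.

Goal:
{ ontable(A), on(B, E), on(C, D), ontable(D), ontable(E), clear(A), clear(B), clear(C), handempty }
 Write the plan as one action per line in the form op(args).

step 1 (pickup(B)): towers=[A; D/C; E] holding=B
step 2 (stack(B, E)): towers=[A; D/C; E/B] holding=-
goal check: towers=[A; D/C; E/B] holding=- — reached (length 2, optimal by BFS)

pickup(B)
stack(B, E)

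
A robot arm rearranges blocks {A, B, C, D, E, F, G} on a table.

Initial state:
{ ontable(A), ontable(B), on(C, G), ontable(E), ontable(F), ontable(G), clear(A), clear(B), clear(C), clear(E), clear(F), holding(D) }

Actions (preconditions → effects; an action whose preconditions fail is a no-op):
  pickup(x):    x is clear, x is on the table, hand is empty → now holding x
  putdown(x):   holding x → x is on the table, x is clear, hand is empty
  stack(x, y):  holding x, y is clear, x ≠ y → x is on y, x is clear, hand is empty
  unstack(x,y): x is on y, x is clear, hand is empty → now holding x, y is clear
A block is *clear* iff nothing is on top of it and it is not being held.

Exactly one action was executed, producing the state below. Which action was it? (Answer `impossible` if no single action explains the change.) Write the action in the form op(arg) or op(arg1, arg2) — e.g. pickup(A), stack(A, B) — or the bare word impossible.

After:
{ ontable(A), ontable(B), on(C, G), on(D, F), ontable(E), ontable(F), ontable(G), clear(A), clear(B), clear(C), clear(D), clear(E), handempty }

target: towers=[A; B; E; F/D; G/C] holding=-
        putdown(D) → towers=[A; B; D; E; F; G/C] holding=-
       stack(D, B) → towers=[A; B/D; E; F; G/C] holding=-
       stack(D, F) → towers=[A; B; E; F/D; G/C] holding=-  ← match
       stack(D, A) → towers=[A/D; B; E; F; G/C] holding=-
       stack(D, E) → towers=[A; B; E/D; F; G/C] holding=-
       stack(D, C) → towers=[A; B; E; F; G/C/D] holding=-

stack(D, F)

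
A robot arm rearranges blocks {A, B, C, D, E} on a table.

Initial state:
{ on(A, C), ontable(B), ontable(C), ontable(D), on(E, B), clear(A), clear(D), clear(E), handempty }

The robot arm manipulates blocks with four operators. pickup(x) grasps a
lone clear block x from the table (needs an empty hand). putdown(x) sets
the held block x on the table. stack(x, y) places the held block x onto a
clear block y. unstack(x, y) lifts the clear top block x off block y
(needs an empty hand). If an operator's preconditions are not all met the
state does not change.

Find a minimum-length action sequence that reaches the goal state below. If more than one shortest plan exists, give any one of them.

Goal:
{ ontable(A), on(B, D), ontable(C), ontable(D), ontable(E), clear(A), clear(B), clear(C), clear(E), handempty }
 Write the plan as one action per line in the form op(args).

step 1 (unstack(A, C)): towers=[B/E; C; D] holding=A
step 2 (putdown(A)): towers=[A; B/E; C; D] holding=-
step 3 (unstack(E, B)): towers=[A; B; C; D] holding=E
step 4 (putdown(E)): towers=[A; B; C; D; E] holding=-
step 5 (pickup(B)): towers=[A; C; D; E] holding=B
step 6 (stack(B, D)): towers=[A; C; D/B; E] holding=-
goal check: towers=[A; C; D/B; E] holding=- — reached (length 6, optimal by BFS)

unstack(A, C)
putdown(A)
unstack(E, B)
putdown(E)
pickup(B)
stack(B, D)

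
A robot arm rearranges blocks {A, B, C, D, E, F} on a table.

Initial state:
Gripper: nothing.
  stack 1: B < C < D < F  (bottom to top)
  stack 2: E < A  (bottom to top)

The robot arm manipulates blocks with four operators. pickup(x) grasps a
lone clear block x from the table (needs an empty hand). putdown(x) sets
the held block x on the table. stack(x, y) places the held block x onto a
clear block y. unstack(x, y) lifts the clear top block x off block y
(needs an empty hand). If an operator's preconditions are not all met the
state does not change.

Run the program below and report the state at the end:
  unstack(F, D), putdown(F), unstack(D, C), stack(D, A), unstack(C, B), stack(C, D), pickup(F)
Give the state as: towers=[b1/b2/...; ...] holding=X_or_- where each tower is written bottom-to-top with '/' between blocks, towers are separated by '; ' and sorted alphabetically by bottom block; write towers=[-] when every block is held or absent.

step 1 (unstack(F, D)): towers=[B/C/D; E/A] holding=F
step 2 (putdown(F)): towers=[B/C/D; E/A; F] holding=-
step 3 (unstack(D, C)): towers=[B/C; E/A; F] holding=D
step 4 (stack(D, A)): towers=[B/C; E/A/D; F] holding=-
step 5 (unstack(C, B)): towers=[B; E/A/D; F] holding=C
step 6 (stack(C, D)): towers=[B; E/A/D/C; F] holding=-
step 7 (pickup(F)): towers=[B; E/A/D/C] holding=F

towers=[B; E/A/D/C] holding=F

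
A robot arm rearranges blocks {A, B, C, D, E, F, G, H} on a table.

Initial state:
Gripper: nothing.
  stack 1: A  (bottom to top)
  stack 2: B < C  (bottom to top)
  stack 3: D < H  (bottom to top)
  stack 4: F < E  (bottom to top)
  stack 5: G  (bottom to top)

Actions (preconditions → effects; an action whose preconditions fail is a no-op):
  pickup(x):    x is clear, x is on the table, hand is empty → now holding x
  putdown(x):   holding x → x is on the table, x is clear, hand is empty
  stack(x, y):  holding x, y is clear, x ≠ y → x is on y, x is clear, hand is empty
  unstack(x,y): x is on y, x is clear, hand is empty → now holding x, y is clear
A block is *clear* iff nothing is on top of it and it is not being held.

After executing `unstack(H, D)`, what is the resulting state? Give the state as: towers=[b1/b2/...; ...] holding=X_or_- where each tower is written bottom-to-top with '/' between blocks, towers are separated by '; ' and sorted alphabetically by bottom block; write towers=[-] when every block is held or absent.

towers=[A; B/C; D; F/E; G] holding=H

before: towers=[A; B/C; D/H; F/E; G] holding=-
pre[unstack(H, D)]: on(H,D) yes, clear(H) yes, handempty yes
all met → apply unstack(H, D)
after:  towers=[A; B/C; D; F/E; G] holding=H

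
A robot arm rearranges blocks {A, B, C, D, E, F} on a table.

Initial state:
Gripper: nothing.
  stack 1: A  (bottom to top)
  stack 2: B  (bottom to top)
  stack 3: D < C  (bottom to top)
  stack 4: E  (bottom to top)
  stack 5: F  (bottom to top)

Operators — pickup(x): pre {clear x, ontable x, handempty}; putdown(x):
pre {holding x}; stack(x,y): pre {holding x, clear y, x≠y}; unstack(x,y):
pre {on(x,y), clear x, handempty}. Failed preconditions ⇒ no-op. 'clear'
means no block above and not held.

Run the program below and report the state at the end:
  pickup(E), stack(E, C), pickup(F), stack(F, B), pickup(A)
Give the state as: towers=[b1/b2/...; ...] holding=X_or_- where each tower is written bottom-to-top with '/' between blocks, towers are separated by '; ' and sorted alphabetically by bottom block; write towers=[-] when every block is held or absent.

step 1 (pickup(E)): towers=[A; B; D/C; F] holding=E
step 2 (stack(E, C)): towers=[A; B; D/C/E; F] holding=-
step 3 (pickup(F)): towers=[A; B; D/C/E] holding=F
step 4 (stack(F, B)): towers=[A; B/F; D/C/E] holding=-
step 5 (pickup(A)): towers=[B/F; D/C/E] holding=A

towers=[B/F; D/C/E] holding=A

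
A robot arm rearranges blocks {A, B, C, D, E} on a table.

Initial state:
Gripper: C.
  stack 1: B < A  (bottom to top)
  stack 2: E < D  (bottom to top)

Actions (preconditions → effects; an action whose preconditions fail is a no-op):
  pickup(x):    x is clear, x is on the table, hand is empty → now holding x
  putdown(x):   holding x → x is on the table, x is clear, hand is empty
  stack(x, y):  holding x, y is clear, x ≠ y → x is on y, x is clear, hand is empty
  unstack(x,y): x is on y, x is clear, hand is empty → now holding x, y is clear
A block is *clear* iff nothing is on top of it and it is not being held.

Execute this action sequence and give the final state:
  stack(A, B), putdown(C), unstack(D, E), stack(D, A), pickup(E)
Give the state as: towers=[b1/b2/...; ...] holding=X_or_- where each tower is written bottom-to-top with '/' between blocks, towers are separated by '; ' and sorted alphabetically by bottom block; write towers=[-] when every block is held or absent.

step 1 (stack(A, B)) [no-op]: towers=[B/A; E/D] holding=C
step 2 (putdown(C)): towers=[B/A; C; E/D] holding=-
step 3 (unstack(D, E)): towers=[B/A; C; E] holding=D
step 4 (stack(D, A)): towers=[B/A/D; C; E] holding=-
step 5 (pickup(E)): towers=[B/A/D; C] holding=E

towers=[B/A/D; C] holding=E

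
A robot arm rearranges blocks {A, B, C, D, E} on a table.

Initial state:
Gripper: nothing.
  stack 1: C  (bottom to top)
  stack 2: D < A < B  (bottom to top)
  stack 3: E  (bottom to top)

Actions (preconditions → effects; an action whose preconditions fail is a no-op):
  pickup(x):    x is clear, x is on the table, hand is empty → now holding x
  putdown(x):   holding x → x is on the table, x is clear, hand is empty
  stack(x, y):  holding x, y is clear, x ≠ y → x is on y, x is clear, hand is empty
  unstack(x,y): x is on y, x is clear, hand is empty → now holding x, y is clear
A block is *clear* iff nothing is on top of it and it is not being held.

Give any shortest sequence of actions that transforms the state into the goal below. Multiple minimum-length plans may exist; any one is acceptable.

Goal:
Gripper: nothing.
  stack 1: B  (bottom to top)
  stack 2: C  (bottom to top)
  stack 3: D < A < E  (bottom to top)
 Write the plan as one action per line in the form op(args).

step 1 (unstack(B, A)): towers=[C; D/A; E] holding=B
step 2 (putdown(B)): towers=[B; C; D/A; E] holding=-
step 3 (pickup(E)): towers=[B; C; D/A] holding=E
step 4 (stack(E, A)): towers=[B; C; D/A/E] holding=-
goal check: towers=[B; C; D/A/E] holding=- — reached (length 4, optimal by BFS)

unstack(B, A)
putdown(B)
pickup(E)
stack(E, A)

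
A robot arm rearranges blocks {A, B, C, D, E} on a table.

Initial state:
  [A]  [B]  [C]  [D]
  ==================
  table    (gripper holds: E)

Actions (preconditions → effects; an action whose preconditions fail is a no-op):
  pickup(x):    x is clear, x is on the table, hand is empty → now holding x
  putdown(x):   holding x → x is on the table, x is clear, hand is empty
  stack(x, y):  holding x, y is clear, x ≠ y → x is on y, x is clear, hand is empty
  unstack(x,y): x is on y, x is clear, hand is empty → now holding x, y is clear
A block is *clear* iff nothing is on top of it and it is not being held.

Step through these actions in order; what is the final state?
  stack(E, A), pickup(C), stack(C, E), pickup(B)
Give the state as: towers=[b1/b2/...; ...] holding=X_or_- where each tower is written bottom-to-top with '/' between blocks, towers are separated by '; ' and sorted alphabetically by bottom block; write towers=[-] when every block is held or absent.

towers=[A/E/C; D] holding=B

step 1 (stack(E, A)): towers=[A/E; B; C; D] holding=-
step 2 (pickup(C)): towers=[A/E; B; D] holding=C
step 3 (stack(C, E)): towers=[A/E/C; B; D] holding=-
step 4 (pickup(B)): towers=[A/E/C; D] holding=B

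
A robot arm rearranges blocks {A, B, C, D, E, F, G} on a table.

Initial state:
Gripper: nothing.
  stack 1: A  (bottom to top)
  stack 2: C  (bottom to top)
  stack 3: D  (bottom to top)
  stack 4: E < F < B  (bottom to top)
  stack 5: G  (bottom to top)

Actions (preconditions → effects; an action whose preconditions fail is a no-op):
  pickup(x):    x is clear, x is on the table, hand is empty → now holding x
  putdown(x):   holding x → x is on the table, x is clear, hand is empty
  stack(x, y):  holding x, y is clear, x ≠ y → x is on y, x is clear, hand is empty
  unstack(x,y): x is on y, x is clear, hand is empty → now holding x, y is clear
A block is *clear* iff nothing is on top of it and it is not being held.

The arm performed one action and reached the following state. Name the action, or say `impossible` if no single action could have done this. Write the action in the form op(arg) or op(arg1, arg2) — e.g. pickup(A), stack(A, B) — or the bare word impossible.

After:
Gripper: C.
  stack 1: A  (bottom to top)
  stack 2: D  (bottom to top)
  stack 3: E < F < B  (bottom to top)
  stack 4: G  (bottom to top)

target: towers=[A; D; E/F/B; G] holding=C
     unstack(B, F) → towers=[A; C; D; E/F; G] holding=B
         pickup(G) → towers=[A; C; D; E/F/B] holding=G
         pickup(D) → towers=[A; C; E/F/B; G] holding=D
         pickup(A) → towers=[C; D; E/F/B; G] holding=A
         pickup(C) → towers=[A; D; E/F/B; G] holding=C  ← match

pickup(C)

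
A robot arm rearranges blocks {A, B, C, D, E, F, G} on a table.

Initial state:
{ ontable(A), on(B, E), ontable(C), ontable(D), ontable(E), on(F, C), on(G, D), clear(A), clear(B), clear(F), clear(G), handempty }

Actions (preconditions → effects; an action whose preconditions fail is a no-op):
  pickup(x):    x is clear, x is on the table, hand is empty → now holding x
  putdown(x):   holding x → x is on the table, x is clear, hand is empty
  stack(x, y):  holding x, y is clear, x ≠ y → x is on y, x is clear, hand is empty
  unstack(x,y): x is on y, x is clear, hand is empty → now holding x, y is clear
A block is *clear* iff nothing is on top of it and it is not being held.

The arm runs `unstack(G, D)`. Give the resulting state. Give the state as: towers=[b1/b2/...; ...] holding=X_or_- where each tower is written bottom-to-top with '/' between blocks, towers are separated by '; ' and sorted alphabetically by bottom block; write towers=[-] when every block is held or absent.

before: towers=[A; C/F; D/G; E/B] holding=-
pre[unstack(G, D)]: on(G,D) yes, clear(G) yes, handempty yes
all met → apply unstack(G, D)
after:  towers=[A; C/F; D; E/B] holding=G

towers=[A; C/F; D; E/B] holding=G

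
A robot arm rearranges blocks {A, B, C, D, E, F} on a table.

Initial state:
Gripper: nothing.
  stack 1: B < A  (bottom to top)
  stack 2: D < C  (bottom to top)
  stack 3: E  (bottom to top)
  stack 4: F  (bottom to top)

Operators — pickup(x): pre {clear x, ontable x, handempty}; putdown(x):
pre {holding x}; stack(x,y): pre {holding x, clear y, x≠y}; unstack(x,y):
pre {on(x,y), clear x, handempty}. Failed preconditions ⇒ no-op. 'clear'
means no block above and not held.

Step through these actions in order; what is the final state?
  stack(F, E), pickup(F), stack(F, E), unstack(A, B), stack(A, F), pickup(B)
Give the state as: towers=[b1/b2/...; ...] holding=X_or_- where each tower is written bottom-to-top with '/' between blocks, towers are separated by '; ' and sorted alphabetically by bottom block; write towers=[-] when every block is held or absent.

towers=[D/C; E/F/A] holding=B

step 1 (stack(F, E)) [no-op]: towers=[B/A; D/C; E; F] holding=-
step 2 (pickup(F)): towers=[B/A; D/C; E] holding=F
step 3 (stack(F, E)): towers=[B/A; D/C; E/F] holding=-
step 4 (unstack(A, B)): towers=[B; D/C; E/F] holding=A
step 5 (stack(A, F)): towers=[B; D/C; E/F/A] holding=-
step 6 (pickup(B)): towers=[D/C; E/F/A] holding=B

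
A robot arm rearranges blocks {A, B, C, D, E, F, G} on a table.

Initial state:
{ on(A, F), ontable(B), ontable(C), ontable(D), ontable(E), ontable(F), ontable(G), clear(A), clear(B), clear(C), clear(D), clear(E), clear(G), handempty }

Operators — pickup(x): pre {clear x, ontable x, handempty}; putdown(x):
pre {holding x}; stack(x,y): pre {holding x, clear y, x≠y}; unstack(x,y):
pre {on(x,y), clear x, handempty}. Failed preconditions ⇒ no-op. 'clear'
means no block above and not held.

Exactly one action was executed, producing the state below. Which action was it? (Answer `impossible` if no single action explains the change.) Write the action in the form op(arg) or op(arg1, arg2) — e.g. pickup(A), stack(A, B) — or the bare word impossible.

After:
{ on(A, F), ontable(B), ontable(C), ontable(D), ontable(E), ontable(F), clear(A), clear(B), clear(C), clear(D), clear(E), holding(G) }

pickup(G)

target: towers=[B; C; D; E; F/A] holding=G
         pickup(B) → towers=[C; D; E; F/A; G] holding=B
         pickup(G) → towers=[B; C; D; E; F/A] holding=G  ← match
         pickup(D) → towers=[B; C; E; F/A; G] holding=D
     unstack(A, F) → towers=[B; C; D; E; F; G] holding=A
         pickup(E) → towers=[B; C; D; F/A; G] holding=E
         pickup(C) → towers=[B; D; E; F/A; G] holding=C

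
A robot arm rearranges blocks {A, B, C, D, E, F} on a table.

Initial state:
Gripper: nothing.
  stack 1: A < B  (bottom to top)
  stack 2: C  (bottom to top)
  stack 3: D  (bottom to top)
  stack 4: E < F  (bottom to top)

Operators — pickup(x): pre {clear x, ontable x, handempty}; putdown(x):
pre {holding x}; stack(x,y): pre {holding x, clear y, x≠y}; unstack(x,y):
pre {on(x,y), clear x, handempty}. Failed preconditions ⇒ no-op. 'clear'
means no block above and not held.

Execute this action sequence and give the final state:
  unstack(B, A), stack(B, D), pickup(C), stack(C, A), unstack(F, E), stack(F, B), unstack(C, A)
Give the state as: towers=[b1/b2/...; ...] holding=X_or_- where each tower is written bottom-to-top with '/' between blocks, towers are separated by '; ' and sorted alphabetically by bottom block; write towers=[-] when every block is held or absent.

towers=[A; D/B/F; E] holding=C

step 1 (unstack(B, A)): towers=[A; C; D; E/F] holding=B
step 2 (stack(B, D)): towers=[A; C; D/B; E/F] holding=-
step 3 (pickup(C)): towers=[A; D/B; E/F] holding=C
step 4 (stack(C, A)): towers=[A/C; D/B; E/F] holding=-
step 5 (unstack(F, E)): towers=[A/C; D/B; E] holding=F
step 6 (stack(F, B)): towers=[A/C; D/B/F; E] holding=-
step 7 (unstack(C, A)): towers=[A; D/B/F; E] holding=C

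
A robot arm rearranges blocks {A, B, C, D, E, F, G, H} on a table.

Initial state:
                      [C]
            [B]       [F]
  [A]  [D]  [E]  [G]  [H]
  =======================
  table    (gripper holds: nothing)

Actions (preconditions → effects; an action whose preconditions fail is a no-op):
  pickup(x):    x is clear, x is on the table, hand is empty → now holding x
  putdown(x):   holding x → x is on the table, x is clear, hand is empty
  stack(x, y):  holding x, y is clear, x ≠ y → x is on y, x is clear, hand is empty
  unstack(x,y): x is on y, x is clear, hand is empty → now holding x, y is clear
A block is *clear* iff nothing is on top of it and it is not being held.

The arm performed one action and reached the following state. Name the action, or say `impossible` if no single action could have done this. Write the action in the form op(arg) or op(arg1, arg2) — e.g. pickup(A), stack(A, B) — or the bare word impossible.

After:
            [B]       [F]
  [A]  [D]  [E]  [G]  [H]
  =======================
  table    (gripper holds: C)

target: towers=[A; D; E/B; G; H/F] holding=C
         pickup(G) → towers=[A; D; E/B; H/F/C] holding=G
         pickup(A) → towers=[D; E/B; G; H/F/C] holding=A
     unstack(B, E) → towers=[A; D; E; G; H/F/C] holding=B
         pickup(D) → towers=[A; E/B; G; H/F/C] holding=D
     unstack(C, F) → towers=[A; D; E/B; G; H/F] holding=C  ← match

unstack(C, F)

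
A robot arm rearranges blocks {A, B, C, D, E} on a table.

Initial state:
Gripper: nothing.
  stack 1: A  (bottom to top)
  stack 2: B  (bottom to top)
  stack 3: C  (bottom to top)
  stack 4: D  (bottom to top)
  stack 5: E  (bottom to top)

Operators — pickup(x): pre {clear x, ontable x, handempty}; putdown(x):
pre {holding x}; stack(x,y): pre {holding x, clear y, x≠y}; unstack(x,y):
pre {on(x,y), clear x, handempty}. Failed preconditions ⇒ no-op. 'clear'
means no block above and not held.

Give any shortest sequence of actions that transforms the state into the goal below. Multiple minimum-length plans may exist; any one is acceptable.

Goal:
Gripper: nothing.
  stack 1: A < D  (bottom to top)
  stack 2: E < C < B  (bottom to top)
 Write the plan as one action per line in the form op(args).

pickup(D)
stack(D, A)
pickup(C)
stack(C, E)
pickup(B)
stack(B, C)

step 1 (pickup(D)): towers=[A; B; C; E] holding=D
step 2 (stack(D, A)): towers=[A/D; B; C; E] holding=-
step 3 (pickup(C)): towers=[A/D; B; E] holding=C
step 4 (stack(C, E)): towers=[A/D; B; E/C] holding=-
step 5 (pickup(B)): towers=[A/D; E/C] holding=B
step 6 (stack(B, C)): towers=[A/D; E/C/B] holding=-
goal check: towers=[A/D; E/C/B] holding=- — reached (length 6, optimal by BFS)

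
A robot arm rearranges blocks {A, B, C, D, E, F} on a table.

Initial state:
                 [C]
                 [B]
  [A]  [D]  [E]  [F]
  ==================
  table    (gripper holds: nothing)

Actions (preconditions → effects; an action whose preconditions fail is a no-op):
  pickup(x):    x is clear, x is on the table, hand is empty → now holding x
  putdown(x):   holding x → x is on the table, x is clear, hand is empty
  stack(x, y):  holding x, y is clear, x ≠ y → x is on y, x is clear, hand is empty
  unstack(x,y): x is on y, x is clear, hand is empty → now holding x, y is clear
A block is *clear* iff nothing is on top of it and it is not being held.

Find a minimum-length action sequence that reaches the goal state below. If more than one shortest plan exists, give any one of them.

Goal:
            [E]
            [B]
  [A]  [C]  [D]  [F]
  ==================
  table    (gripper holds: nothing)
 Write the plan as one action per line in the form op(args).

unstack(C, B)
putdown(C)
unstack(B, F)
stack(B, D)
pickup(E)
stack(E, B)

step 1 (unstack(C, B)): towers=[A; D; E; F/B] holding=C
step 2 (putdown(C)): towers=[A; C; D; E; F/B] holding=-
step 3 (unstack(B, F)): towers=[A; C; D; E; F] holding=B
step 4 (stack(B, D)): towers=[A; C; D/B; E; F] holding=-
step 5 (pickup(E)): towers=[A; C; D/B; F] holding=E
step 6 (stack(E, B)): towers=[A; C; D/B/E; F] holding=-
goal check: towers=[A; C; D/B/E; F] holding=- — reached (length 6, optimal by BFS)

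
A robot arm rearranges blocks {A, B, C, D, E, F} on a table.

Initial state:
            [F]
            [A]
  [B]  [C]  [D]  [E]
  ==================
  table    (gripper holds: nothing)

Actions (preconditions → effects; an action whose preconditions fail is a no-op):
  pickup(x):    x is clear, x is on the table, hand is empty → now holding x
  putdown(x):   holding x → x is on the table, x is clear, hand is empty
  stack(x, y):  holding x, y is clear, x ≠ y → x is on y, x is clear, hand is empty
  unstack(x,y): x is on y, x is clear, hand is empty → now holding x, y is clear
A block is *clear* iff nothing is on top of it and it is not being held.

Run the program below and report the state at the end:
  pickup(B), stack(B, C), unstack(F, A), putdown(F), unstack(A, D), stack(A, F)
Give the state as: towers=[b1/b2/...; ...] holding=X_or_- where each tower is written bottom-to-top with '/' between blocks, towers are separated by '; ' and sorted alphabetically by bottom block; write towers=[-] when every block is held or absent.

towers=[C/B; D; E; F/A] holding=-

step 1 (pickup(B)): towers=[C; D/A/F; E] holding=B
step 2 (stack(B, C)): towers=[C/B; D/A/F; E] holding=-
step 3 (unstack(F, A)): towers=[C/B; D/A; E] holding=F
step 4 (putdown(F)): towers=[C/B; D/A; E; F] holding=-
step 5 (unstack(A, D)): towers=[C/B; D; E; F] holding=A
step 6 (stack(A, F)): towers=[C/B; D; E; F/A] holding=-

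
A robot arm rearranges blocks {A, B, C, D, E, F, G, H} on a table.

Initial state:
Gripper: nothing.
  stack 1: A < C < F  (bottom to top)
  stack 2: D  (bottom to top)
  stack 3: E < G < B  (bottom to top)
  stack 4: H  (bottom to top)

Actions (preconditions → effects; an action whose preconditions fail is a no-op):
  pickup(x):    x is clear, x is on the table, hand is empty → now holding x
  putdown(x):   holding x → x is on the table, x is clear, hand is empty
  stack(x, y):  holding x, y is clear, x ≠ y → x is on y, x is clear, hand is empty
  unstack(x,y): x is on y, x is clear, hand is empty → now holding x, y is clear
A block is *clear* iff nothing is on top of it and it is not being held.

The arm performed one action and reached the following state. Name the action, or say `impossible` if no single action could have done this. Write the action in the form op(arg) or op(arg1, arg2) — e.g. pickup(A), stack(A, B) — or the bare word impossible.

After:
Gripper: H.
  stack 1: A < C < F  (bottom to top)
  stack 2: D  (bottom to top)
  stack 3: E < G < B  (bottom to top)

target: towers=[A/C/F; D; E/G/B] holding=H
         pickup(H) → towers=[A/C/F; D; E/G/B] holding=H  ← match
     unstack(B, G) → towers=[A/C/F; D; E/G; H] holding=B
     unstack(F, C) → towers=[A/C; D; E/G/B; H] holding=F
         pickup(D) → towers=[A/C/F; E/G/B; H] holding=D

pickup(H)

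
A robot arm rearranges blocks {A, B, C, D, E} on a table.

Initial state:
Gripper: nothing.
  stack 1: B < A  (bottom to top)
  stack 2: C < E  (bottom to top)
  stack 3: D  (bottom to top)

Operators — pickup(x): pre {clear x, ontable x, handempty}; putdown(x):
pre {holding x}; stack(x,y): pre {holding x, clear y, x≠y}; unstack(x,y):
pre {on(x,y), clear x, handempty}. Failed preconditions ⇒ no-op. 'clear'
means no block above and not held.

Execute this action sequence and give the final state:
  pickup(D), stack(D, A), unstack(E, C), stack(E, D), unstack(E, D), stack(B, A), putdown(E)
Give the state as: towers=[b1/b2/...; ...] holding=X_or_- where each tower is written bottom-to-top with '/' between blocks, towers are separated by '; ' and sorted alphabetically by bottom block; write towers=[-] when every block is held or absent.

step 1 (pickup(D)): towers=[B/A; C/E] holding=D
step 2 (stack(D, A)): towers=[B/A/D; C/E] holding=-
step 3 (unstack(E, C)): towers=[B/A/D; C] holding=E
step 4 (stack(E, D)): towers=[B/A/D/E; C] holding=-
step 5 (unstack(E, D)): towers=[B/A/D; C] holding=E
step 6 (stack(B, A)) [no-op]: towers=[B/A/D; C] holding=E
step 7 (putdown(E)): towers=[B/A/D; C; E] holding=-

towers=[B/A/D; C; E] holding=-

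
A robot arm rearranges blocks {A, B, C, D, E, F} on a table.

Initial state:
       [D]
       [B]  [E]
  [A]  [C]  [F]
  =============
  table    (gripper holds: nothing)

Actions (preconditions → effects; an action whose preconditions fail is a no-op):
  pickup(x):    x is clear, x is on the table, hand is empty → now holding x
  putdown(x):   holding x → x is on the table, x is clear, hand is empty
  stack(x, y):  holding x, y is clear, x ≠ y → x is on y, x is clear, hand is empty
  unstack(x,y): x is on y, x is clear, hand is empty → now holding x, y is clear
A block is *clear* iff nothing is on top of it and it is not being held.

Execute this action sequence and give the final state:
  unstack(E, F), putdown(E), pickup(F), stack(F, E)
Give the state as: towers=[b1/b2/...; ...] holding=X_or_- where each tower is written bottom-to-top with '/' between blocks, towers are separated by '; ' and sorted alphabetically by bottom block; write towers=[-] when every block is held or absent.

towers=[A; C/B/D; E/F] holding=-

step 1 (unstack(E, F)): towers=[A; C/B/D; F] holding=E
step 2 (putdown(E)): towers=[A; C/B/D; E; F] holding=-
step 3 (pickup(F)): towers=[A; C/B/D; E] holding=F
step 4 (stack(F, E)): towers=[A; C/B/D; E/F] holding=-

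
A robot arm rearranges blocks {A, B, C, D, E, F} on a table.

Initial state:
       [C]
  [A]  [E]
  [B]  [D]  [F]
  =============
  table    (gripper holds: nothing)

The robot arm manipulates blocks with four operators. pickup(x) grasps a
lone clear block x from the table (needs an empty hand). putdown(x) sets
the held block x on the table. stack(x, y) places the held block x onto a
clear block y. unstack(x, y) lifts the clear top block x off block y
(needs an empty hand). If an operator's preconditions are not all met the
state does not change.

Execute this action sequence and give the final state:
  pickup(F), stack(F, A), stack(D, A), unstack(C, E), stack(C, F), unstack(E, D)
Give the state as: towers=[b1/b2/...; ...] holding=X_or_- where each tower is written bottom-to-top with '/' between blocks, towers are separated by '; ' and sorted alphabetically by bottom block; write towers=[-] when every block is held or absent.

towers=[B/A/F/C; D] holding=E

step 1 (pickup(F)): towers=[B/A; D/E/C] holding=F
step 2 (stack(F, A)): towers=[B/A/F; D/E/C] holding=-
step 3 (stack(D, A)) [no-op]: towers=[B/A/F; D/E/C] holding=-
step 4 (unstack(C, E)): towers=[B/A/F; D/E] holding=C
step 5 (stack(C, F)): towers=[B/A/F/C; D/E] holding=-
step 6 (unstack(E, D)): towers=[B/A/F/C; D] holding=E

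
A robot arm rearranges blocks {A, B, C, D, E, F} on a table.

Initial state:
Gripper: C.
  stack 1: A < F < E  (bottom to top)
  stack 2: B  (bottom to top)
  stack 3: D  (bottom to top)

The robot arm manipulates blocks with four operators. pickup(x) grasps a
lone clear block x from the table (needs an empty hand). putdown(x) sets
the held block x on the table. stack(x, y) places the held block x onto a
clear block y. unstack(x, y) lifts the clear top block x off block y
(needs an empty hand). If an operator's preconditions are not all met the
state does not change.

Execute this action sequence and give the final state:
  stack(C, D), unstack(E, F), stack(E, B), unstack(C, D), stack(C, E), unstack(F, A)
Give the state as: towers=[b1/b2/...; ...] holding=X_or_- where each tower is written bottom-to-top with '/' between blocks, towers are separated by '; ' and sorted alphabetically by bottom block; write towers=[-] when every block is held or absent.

towers=[A; B/E/C; D] holding=F

step 1 (stack(C, D)): towers=[A/F/E; B; D/C] holding=-
step 2 (unstack(E, F)): towers=[A/F; B; D/C] holding=E
step 3 (stack(E, B)): towers=[A/F; B/E; D/C] holding=-
step 4 (unstack(C, D)): towers=[A/F; B/E; D] holding=C
step 5 (stack(C, E)): towers=[A/F; B/E/C; D] holding=-
step 6 (unstack(F, A)): towers=[A; B/E/C; D] holding=F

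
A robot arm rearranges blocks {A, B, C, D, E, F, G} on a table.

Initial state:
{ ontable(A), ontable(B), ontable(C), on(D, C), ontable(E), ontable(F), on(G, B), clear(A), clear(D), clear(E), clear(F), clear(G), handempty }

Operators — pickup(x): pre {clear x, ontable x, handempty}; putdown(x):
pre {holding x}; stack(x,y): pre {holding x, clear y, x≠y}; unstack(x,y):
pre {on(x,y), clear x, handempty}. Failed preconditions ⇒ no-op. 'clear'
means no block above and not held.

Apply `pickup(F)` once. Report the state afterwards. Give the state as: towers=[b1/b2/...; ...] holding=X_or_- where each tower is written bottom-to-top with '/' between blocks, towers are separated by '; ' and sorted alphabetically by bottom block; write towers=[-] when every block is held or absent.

before: towers=[A; B/G; C/D; E; F] holding=-
pre[pickup(F)]: clear(F) ✓, ontable(F) ✓, handempty ✓
all met → apply pickup(F)
after:  towers=[A; B/G; C/D; E] holding=F

towers=[A; B/G; C/D; E] holding=F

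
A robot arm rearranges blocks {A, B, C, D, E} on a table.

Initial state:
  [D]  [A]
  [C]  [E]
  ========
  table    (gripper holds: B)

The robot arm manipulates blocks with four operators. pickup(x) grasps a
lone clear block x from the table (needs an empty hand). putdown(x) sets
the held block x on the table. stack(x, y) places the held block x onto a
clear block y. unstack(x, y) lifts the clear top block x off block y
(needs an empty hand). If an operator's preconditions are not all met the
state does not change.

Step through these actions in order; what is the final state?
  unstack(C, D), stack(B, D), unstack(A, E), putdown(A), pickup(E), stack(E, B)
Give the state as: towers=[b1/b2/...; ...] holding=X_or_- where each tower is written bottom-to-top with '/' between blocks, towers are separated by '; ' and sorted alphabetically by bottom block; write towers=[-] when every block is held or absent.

step 1 (unstack(C, D)) [no-op]: towers=[C/D; E/A] holding=B
step 2 (stack(B, D)): towers=[C/D/B; E/A] holding=-
step 3 (unstack(A, E)): towers=[C/D/B; E] holding=A
step 4 (putdown(A)): towers=[A; C/D/B; E] holding=-
step 5 (pickup(E)): towers=[A; C/D/B] holding=E
step 6 (stack(E, B)): towers=[A; C/D/B/E] holding=-

towers=[A; C/D/B/E] holding=-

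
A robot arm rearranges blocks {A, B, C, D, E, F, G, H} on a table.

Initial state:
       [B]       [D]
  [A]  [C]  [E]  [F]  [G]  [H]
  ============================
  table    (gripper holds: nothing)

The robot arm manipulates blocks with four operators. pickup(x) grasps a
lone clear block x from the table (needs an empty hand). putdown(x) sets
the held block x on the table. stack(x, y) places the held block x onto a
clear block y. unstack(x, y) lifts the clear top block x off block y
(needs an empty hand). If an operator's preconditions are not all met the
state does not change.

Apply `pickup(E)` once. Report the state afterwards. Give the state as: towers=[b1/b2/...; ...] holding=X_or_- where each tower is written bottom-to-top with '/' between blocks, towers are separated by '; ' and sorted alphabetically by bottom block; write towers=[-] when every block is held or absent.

towers=[A; C/B; F/D; G; H] holding=E

before: towers=[A; C/B; E; F/D; G; H] holding=-
pre[pickup(E)]: clear(E) yes, ontable(E) yes, handempty yes
all met → apply pickup(E)
after:  towers=[A; C/B; F/D; G; H] holding=E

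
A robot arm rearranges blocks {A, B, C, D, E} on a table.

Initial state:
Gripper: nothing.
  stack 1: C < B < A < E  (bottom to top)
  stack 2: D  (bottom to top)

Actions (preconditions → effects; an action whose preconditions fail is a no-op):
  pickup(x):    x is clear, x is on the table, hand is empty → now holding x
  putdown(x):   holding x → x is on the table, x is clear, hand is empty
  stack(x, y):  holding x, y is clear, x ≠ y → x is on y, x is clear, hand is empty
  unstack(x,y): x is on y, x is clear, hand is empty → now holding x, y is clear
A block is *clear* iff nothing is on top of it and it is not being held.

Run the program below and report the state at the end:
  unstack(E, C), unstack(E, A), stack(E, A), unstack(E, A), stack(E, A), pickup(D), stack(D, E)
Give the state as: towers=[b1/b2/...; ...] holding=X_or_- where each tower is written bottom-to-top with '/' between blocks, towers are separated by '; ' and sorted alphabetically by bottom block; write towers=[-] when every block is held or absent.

step 1 (unstack(E, C)) [no-op]: towers=[C/B/A/E; D] holding=-
step 2 (unstack(E, A)): towers=[C/B/A; D] holding=E
step 3 (stack(E, A)): towers=[C/B/A/E; D] holding=-
step 4 (unstack(E, A)): towers=[C/B/A; D] holding=E
step 5 (stack(E, A)): towers=[C/B/A/E; D] holding=-
step 6 (pickup(D)): towers=[C/B/A/E] holding=D
step 7 (stack(D, E)): towers=[C/B/A/E/D] holding=-

towers=[C/B/A/E/D] holding=-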